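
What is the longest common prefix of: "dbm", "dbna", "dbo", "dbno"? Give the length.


Words: dbm, dbna, dbo, dbno
  Position 0: all 'd' => match
  Position 1: all 'b' => match
  Position 2: ('m', 'n', 'o', 'n') => mismatch, stop
LCP = "db" (length 2)

2


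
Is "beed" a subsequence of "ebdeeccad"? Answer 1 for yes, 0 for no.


Check if "beed" is a subsequence of "ebdeeccad"
Greedy scan:
  Position 0 ('e'): no match needed
  Position 1 ('b'): matches sub[0] = 'b'
  Position 2 ('d'): no match needed
  Position 3 ('e'): matches sub[1] = 'e'
  Position 4 ('e'): matches sub[2] = 'e'
  Position 5 ('c'): no match needed
  Position 6 ('c'): no match needed
  Position 7 ('a'): no match needed
  Position 8 ('d'): matches sub[3] = 'd'
All 4 characters matched => is a subsequence

1


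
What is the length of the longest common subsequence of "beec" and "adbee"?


LCS of "beec" and "adbee"
DP table:
           a    d    b    e    e
      0    0    0    0    0    0
  b   0    0    0    1    1    1
  e   0    0    0    1    2    2
  e   0    0    0    1    2    3
  c   0    0    0    1    2    3
LCS length = dp[4][5] = 3

3


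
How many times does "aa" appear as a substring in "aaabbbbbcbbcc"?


Searching for "aa" in "aaabbbbbcbbcc"
Scanning each position:
  Position 0: "aa" => MATCH
  Position 1: "aa" => MATCH
  Position 2: "ab" => no
  Position 3: "bb" => no
  Position 4: "bb" => no
  Position 5: "bb" => no
  Position 6: "bb" => no
  Position 7: "bc" => no
  Position 8: "cb" => no
  Position 9: "bb" => no
  Position 10: "bc" => no
  Position 11: "cc" => no
Total occurrences: 2

2


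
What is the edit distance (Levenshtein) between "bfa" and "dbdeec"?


Computing edit distance: "bfa" -> "dbdeec"
DP table:
           d    b    d    e    e    c
      0    1    2    3    4    5    6
  b   1    1    1    2    3    4    5
  f   2    2    2    2    3    4    5
  a   3    3    3    3    3    4    5
Edit distance = dp[3][6] = 5

5


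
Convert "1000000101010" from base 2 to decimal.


Input: "1000000101010" in base 2
Positional expansion:
  Digit '1' (value 1) x 2^12 = 4096
  Digit '0' (value 0) x 2^11 = 0
  Digit '0' (value 0) x 2^10 = 0
  Digit '0' (value 0) x 2^9 = 0
  Digit '0' (value 0) x 2^8 = 0
  Digit '0' (value 0) x 2^7 = 0
  Digit '0' (value 0) x 2^6 = 0
  Digit '1' (value 1) x 2^5 = 32
  Digit '0' (value 0) x 2^4 = 0
  Digit '1' (value 1) x 2^3 = 8
  Digit '0' (value 0) x 2^2 = 0
  Digit '1' (value 1) x 2^1 = 2
  Digit '0' (value 0) x 2^0 = 0
Sum = 4138

4138


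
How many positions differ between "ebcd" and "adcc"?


Comparing "ebcd" and "adcc" position by position:
  Position 0: 'e' vs 'a' => DIFFER
  Position 1: 'b' vs 'd' => DIFFER
  Position 2: 'c' vs 'c' => same
  Position 3: 'd' vs 'c' => DIFFER
Positions that differ: 3

3


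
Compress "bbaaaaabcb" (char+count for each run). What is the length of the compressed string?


Input: bbaaaaabcb
Runs:
  'b' x 2 => "b2"
  'a' x 5 => "a5"
  'b' x 1 => "b1"
  'c' x 1 => "c1"
  'b' x 1 => "b1"
Compressed: "b2a5b1c1b1"
Compressed length: 10

10


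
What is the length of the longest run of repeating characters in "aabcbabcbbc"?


Input: "aabcbabcbbc"
Scanning for longest run:
  Position 1 ('a'): continues run of 'a', length=2
  Position 2 ('b'): new char, reset run to 1
  Position 3 ('c'): new char, reset run to 1
  Position 4 ('b'): new char, reset run to 1
  Position 5 ('a'): new char, reset run to 1
  Position 6 ('b'): new char, reset run to 1
  Position 7 ('c'): new char, reset run to 1
  Position 8 ('b'): new char, reset run to 1
  Position 9 ('b'): continues run of 'b', length=2
  Position 10 ('c'): new char, reset run to 1
Longest run: 'a' with length 2

2


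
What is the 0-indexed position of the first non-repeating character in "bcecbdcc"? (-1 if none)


Input: bcecbdcc
Character frequencies:
  'b': 2
  'c': 4
  'd': 1
  'e': 1
Scanning left to right for freq == 1:
  Position 0 ('b'): freq=2, skip
  Position 1 ('c'): freq=4, skip
  Position 2 ('e'): unique! => answer = 2

2


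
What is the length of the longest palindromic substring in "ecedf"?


Input: "ecedf"
Checking substrings for palindromes:
  [0:3] "ece" (len 3) => palindrome
Longest palindromic substring: "ece" with length 3

3


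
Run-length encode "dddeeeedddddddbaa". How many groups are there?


Input: dddeeeedddddddbaa
Scanning for consecutive runs:
  Group 1: 'd' x 3 (positions 0-2)
  Group 2: 'e' x 4 (positions 3-6)
  Group 3: 'd' x 7 (positions 7-13)
  Group 4: 'b' x 1 (positions 14-14)
  Group 5: 'a' x 2 (positions 15-16)
Total groups: 5

5


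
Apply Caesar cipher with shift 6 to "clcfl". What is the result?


Caesar cipher: shift "clcfl" by 6
  'c' (pos 2) + 6 = pos 8 = 'i'
  'l' (pos 11) + 6 = pos 17 = 'r'
  'c' (pos 2) + 6 = pos 8 = 'i'
  'f' (pos 5) + 6 = pos 11 = 'l'
  'l' (pos 11) + 6 = pos 17 = 'r'
Result: irilr

irilr


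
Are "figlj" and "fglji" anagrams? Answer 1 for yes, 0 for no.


Strings: "figlj", "fglji"
Sorted first:  fgijl
Sorted second: fgijl
Sorted forms match => anagrams

1


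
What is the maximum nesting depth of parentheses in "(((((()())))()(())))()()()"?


Input: "(((((()())))()(())))()()()"
Tracking depth:
  Position 0 '(': depth becomes 1
  Position 1 '(': depth becomes 2
  Position 2 '(': depth becomes 3
  Position 3 '(': depth becomes 4
  Position 4 '(': depth becomes 5
  Position 5 '(': depth becomes 6
  Position 6 ')': depth becomes 5
  Position 7 '(': depth becomes 6
  Position 8 ')': depth becomes 5
  Position 9 ')': depth becomes 4
  Position 10 ')': depth becomes 3
  Position 11 ')': depth becomes 2
  Position 12 '(': depth becomes 3
  Position 13 ')': depth becomes 2
  Position 14 '(': depth becomes 3
  Position 15 '(': depth becomes 4
  Position 16 ')': depth becomes 3
  Position 17 ')': depth becomes 2
  Position 18 ')': depth becomes 1
  Position 19 ')': depth becomes 0
  Position 20 '(': depth becomes 1
  Position 21 ')': depth becomes 0
  Position 22 '(': depth becomes 1
  Position 23 ')': depth becomes 0
  Position 24 '(': depth becomes 1
  Position 25 ')': depth becomes 0
Maximum depth reached: 6

6


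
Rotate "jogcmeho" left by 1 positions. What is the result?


Input: "jogcmeho", rotate left by 1
First 1 characters: "j"
Remaining characters: "ogcmeho"
Concatenate remaining + first: "ogcmeho" + "j" = "ogcmehoj"

ogcmehoj


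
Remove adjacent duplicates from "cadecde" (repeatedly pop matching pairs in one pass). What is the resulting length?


Input: cadecde
Stack-based adjacent duplicate removal:
  Read 'c': push. Stack: c
  Read 'a': push. Stack: ca
  Read 'd': push. Stack: cad
  Read 'e': push. Stack: cade
  Read 'c': push. Stack: cadec
  Read 'd': push. Stack: cadecd
  Read 'e': push. Stack: cadecde
Final stack: "cadecde" (length 7)

7


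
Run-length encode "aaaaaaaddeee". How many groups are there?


Input: aaaaaaaddeee
Scanning for consecutive runs:
  Group 1: 'a' x 7 (positions 0-6)
  Group 2: 'd' x 2 (positions 7-8)
  Group 3: 'e' x 3 (positions 9-11)
Total groups: 3

3


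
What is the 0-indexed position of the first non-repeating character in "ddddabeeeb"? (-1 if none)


Input: ddddabeeeb
Character frequencies:
  'a': 1
  'b': 2
  'd': 4
  'e': 3
Scanning left to right for freq == 1:
  Position 0 ('d'): freq=4, skip
  Position 1 ('d'): freq=4, skip
  Position 2 ('d'): freq=4, skip
  Position 3 ('d'): freq=4, skip
  Position 4 ('a'): unique! => answer = 4

4


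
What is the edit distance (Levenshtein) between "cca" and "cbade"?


Computing edit distance: "cca" -> "cbade"
DP table:
           c    b    a    d    e
      0    1    2    3    4    5
  c   1    0    1    2    3    4
  c   2    1    1    2    3    4
  a   3    2    2    1    2    3
Edit distance = dp[3][5] = 3

3


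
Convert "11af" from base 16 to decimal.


Input: "11af" in base 16
Positional expansion:
  Digit '1' (value 1) x 16^3 = 4096
  Digit '1' (value 1) x 16^2 = 256
  Digit 'a' (value 10) x 16^1 = 160
  Digit 'f' (value 15) x 16^0 = 15
Sum = 4527

4527


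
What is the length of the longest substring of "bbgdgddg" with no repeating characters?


Input: "bbgdgddg"
Sliding window (track last position of each char):
  Position 0 ('b'): window [0,0] length 1 -- new best
  Position 1 ('b'): repeat (last at 0), move window start to 1
  Position 1 ('b'): window [1,1] length 1
  Position 2 ('g'): window [1,2] length 2 -- new best
  Position 3 ('d'): window [1,3] length 3 -- new best
  Position 4 ('g'): repeat (last at 2), move window start to 3
  Position 4 ('g'): window [3,4] length 2
  Position 5 ('d'): repeat (last at 3), move window start to 4
  Position 5 ('d'): window [4,5] length 2
  Position 6 ('d'): repeat (last at 5), move window start to 6
  Position 6 ('d'): window [6,6] length 1
  Position 7 ('g'): window [6,7] length 2
Longest substring with no repeats: "bgd" with length 3

3


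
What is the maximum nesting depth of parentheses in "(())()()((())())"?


Input: "(())()()((())())"
Tracking depth:
  Position 0 '(': depth becomes 1
  Position 1 '(': depth becomes 2
  Position 2 ')': depth becomes 1
  Position 3 ')': depth becomes 0
  Position 4 '(': depth becomes 1
  Position 5 ')': depth becomes 0
  Position 6 '(': depth becomes 1
  Position 7 ')': depth becomes 0
  Position 8 '(': depth becomes 1
  Position 9 '(': depth becomes 2
  Position 10 '(': depth becomes 3
  Position 11 ')': depth becomes 2
  Position 12 ')': depth becomes 1
  Position 13 '(': depth becomes 2
  Position 14 ')': depth becomes 1
  Position 15 ')': depth becomes 0
Maximum depth reached: 3

3


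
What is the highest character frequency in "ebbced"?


Input: ebbced
Character counts:
  'b': 2
  'c': 1
  'd': 1
  'e': 2
Maximum frequency: 2

2


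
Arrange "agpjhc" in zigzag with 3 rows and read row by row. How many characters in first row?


Zigzag "agpjhc" into 3 rows:
Placing characters:
  'a' => row 0
  'g' => row 1
  'p' => row 2
  'j' => row 1
  'h' => row 0
  'c' => row 1
Rows:
  Row 0: "ah"
  Row 1: "gjc"
  Row 2: "p"
First row length: 2

2


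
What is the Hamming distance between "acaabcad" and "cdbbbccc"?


Comparing "acaabcad" and "cdbbbccc" position by position:
  Position 0: 'a' vs 'c' => differ
  Position 1: 'c' vs 'd' => differ
  Position 2: 'a' vs 'b' => differ
  Position 3: 'a' vs 'b' => differ
  Position 4: 'b' vs 'b' => same
  Position 5: 'c' vs 'c' => same
  Position 6: 'a' vs 'c' => differ
  Position 7: 'd' vs 'c' => differ
Total differences (Hamming distance): 6

6


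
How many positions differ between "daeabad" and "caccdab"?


Comparing "daeabad" and "caccdab" position by position:
  Position 0: 'd' vs 'c' => DIFFER
  Position 1: 'a' vs 'a' => same
  Position 2: 'e' vs 'c' => DIFFER
  Position 3: 'a' vs 'c' => DIFFER
  Position 4: 'b' vs 'd' => DIFFER
  Position 5: 'a' vs 'a' => same
  Position 6: 'd' vs 'b' => DIFFER
Positions that differ: 5

5


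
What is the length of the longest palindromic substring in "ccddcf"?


Input: "ccddcf"
Checking substrings for palindromes:
  [1:5] "cddc" (len 4) => palindrome
  [0:2] "cc" (len 2) => palindrome
  [2:4] "dd" (len 2) => palindrome
Longest palindromic substring: "cddc" with length 4

4


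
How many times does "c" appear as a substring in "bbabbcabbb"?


Searching for "c" in "bbabbcabbb"
Scanning each position:
  Position 0: "b" => no
  Position 1: "b" => no
  Position 2: "a" => no
  Position 3: "b" => no
  Position 4: "b" => no
  Position 5: "c" => MATCH
  Position 6: "a" => no
  Position 7: "b" => no
  Position 8: "b" => no
  Position 9: "b" => no
Total occurrences: 1

1


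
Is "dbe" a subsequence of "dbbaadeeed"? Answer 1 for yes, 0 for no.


Check if "dbe" is a subsequence of "dbbaadeeed"
Greedy scan:
  Position 0 ('d'): matches sub[0] = 'd'
  Position 1 ('b'): matches sub[1] = 'b'
  Position 2 ('b'): no match needed
  Position 3 ('a'): no match needed
  Position 4 ('a'): no match needed
  Position 5 ('d'): no match needed
  Position 6 ('e'): matches sub[2] = 'e'
  Position 7 ('e'): no match needed
  Position 8 ('e'): no match needed
  Position 9 ('d'): no match needed
All 3 characters matched => is a subsequence

1


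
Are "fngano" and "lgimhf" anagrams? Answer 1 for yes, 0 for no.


Strings: "fngano", "lgimhf"
Sorted first:  afgnno
Sorted second: fghilm
Differ at position 0: 'a' vs 'f' => not anagrams

0


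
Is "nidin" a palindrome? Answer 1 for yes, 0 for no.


Input: nidin
Reversed: nidin
  Compare pos 0 ('n') with pos 4 ('n'): match
  Compare pos 1 ('i') with pos 3 ('i'): match
Result: palindrome

1


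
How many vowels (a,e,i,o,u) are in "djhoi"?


Input: djhoi
Checking each character:
  'd' at position 0: consonant
  'j' at position 1: consonant
  'h' at position 2: consonant
  'o' at position 3: vowel (running total: 1)
  'i' at position 4: vowel (running total: 2)
Total vowels: 2

2


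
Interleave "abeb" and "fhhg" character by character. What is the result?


Interleaving "abeb" and "fhhg":
  Position 0: 'a' from first, 'f' from second => "af"
  Position 1: 'b' from first, 'h' from second => "bh"
  Position 2: 'e' from first, 'h' from second => "eh"
  Position 3: 'b' from first, 'g' from second => "bg"
Result: afbhehbg

afbhehbg


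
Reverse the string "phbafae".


Input: phbafae
Reading characters right to left:
  Position 6: 'e'
  Position 5: 'a'
  Position 4: 'f'
  Position 3: 'a'
  Position 2: 'b'
  Position 1: 'h'
  Position 0: 'p'
Reversed: eafabhp

eafabhp


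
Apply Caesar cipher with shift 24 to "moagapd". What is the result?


Caesar cipher: shift "moagapd" by 24
  'm' (pos 12) + 24 = pos 10 = 'k'
  'o' (pos 14) + 24 = pos 12 = 'm'
  'a' (pos 0) + 24 = pos 24 = 'y'
  'g' (pos 6) + 24 = pos 4 = 'e'
  'a' (pos 0) + 24 = pos 24 = 'y'
  'p' (pos 15) + 24 = pos 13 = 'n'
  'd' (pos 3) + 24 = pos 1 = 'b'
Result: kmyeynb

kmyeynb


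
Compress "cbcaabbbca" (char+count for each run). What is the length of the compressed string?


Input: cbcaabbbca
Runs:
  'c' x 1 => "c1"
  'b' x 1 => "b1"
  'c' x 1 => "c1"
  'a' x 2 => "a2"
  'b' x 3 => "b3"
  'c' x 1 => "c1"
  'a' x 1 => "a1"
Compressed: "c1b1c1a2b3c1a1"
Compressed length: 14

14


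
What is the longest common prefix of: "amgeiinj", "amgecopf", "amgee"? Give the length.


Words: amgeiinj, amgecopf, amgee
  Position 0: all 'a' => match
  Position 1: all 'm' => match
  Position 2: all 'g' => match
  Position 3: all 'e' => match
  Position 4: ('i', 'c', 'e') => mismatch, stop
LCP = "amge" (length 4)

4


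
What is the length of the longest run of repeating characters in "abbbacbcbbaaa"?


Input: "abbbacbcbbaaa"
Scanning for longest run:
  Position 1 ('b'): new char, reset run to 1
  Position 2 ('b'): continues run of 'b', length=2
  Position 3 ('b'): continues run of 'b', length=3
  Position 4 ('a'): new char, reset run to 1
  Position 5 ('c'): new char, reset run to 1
  Position 6 ('b'): new char, reset run to 1
  Position 7 ('c'): new char, reset run to 1
  Position 8 ('b'): new char, reset run to 1
  Position 9 ('b'): continues run of 'b', length=2
  Position 10 ('a'): new char, reset run to 1
  Position 11 ('a'): continues run of 'a', length=2
  Position 12 ('a'): continues run of 'a', length=3
Longest run: 'b' with length 3

3


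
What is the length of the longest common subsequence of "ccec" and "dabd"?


LCS of "ccec" and "dabd"
DP table:
           d    a    b    d
      0    0    0    0    0
  c   0    0    0    0    0
  c   0    0    0    0    0
  e   0    0    0    0    0
  c   0    0    0    0    0
LCS length = dp[4][4] = 0

0


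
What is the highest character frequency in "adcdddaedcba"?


Input: adcdddaedcba
Character counts:
  'a': 3
  'b': 1
  'c': 2
  'd': 5
  'e': 1
Maximum frequency: 5

5


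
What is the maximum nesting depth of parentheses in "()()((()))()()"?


Input: "()()((()))()()"
Tracking depth:
  Position 0 '(': depth becomes 1
  Position 1 ')': depth becomes 0
  Position 2 '(': depth becomes 1
  Position 3 ')': depth becomes 0
  Position 4 '(': depth becomes 1
  Position 5 '(': depth becomes 2
  Position 6 '(': depth becomes 3
  Position 7 ')': depth becomes 2
  Position 8 ')': depth becomes 1
  Position 9 ')': depth becomes 0
  Position 10 '(': depth becomes 1
  Position 11 ')': depth becomes 0
  Position 12 '(': depth becomes 1
  Position 13 ')': depth becomes 0
Maximum depth reached: 3

3


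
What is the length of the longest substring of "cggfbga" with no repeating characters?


Input: "cggfbga"
Sliding window (track last position of each char):
  Position 0 ('c'): window [0,0] length 1 -- new best
  Position 1 ('g'): window [0,1] length 2 -- new best
  Position 2 ('g'): repeat (last at 1), move window start to 2
  Position 2 ('g'): window [2,2] length 1
  Position 3 ('f'): window [2,3] length 2
  Position 4 ('b'): window [2,4] length 3 -- new best
  Position 5 ('g'): repeat (last at 2), move window start to 3
  Position 5 ('g'): window [3,5] length 3
  Position 6 ('a'): window [3,6] length 4 -- new best
Longest substring with no repeats: "fbga" with length 4

4


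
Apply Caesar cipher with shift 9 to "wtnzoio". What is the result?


Caesar cipher: shift "wtnzoio" by 9
  'w' (pos 22) + 9 = pos 5 = 'f'
  't' (pos 19) + 9 = pos 2 = 'c'
  'n' (pos 13) + 9 = pos 22 = 'w'
  'z' (pos 25) + 9 = pos 8 = 'i'
  'o' (pos 14) + 9 = pos 23 = 'x'
  'i' (pos 8) + 9 = pos 17 = 'r'
  'o' (pos 14) + 9 = pos 23 = 'x'
Result: fcwixrx

fcwixrx


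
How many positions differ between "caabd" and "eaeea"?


Comparing "caabd" and "eaeea" position by position:
  Position 0: 'c' vs 'e' => DIFFER
  Position 1: 'a' vs 'a' => same
  Position 2: 'a' vs 'e' => DIFFER
  Position 3: 'b' vs 'e' => DIFFER
  Position 4: 'd' vs 'a' => DIFFER
Positions that differ: 4

4


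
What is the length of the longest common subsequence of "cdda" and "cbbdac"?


LCS of "cdda" and "cbbdac"
DP table:
           c    b    b    d    a    c
      0    0    0    0    0    0    0
  c   0    1    1    1    1    1    1
  d   0    1    1    1    2    2    2
  d   0    1    1    1    2    2    2
  a   0    1    1    1    2    3    3
LCS length = dp[4][6] = 3

3


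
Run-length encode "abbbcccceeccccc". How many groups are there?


Input: abbbcccceeccccc
Scanning for consecutive runs:
  Group 1: 'a' x 1 (positions 0-0)
  Group 2: 'b' x 3 (positions 1-3)
  Group 3: 'c' x 4 (positions 4-7)
  Group 4: 'e' x 2 (positions 8-9)
  Group 5: 'c' x 5 (positions 10-14)
Total groups: 5

5


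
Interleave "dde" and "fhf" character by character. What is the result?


Interleaving "dde" and "fhf":
  Position 0: 'd' from first, 'f' from second => "df"
  Position 1: 'd' from first, 'h' from second => "dh"
  Position 2: 'e' from first, 'f' from second => "ef"
Result: dfdhef

dfdhef


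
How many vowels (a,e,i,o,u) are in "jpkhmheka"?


Input: jpkhmheka
Checking each character:
  'j' at position 0: consonant
  'p' at position 1: consonant
  'k' at position 2: consonant
  'h' at position 3: consonant
  'm' at position 4: consonant
  'h' at position 5: consonant
  'e' at position 6: vowel (running total: 1)
  'k' at position 7: consonant
  'a' at position 8: vowel (running total: 2)
Total vowels: 2

2


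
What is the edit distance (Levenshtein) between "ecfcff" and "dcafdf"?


Computing edit distance: "ecfcff" -> "dcafdf"
DP table:
           d    c    a    f    d    f
      0    1    2    3    4    5    6
  e   1    1    2    3    4    5    6
  c   2    2    1    2    3    4    5
  f   3    3    2    2    2    3    4
  c   4    4    3    3    3    3    4
  f   5    5    4    4    3    4    3
  f   6    6    5    5    4    4    4
Edit distance = dp[6][6] = 4

4


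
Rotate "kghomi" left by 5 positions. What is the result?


Input: "kghomi", rotate left by 5
First 5 characters: "kghom"
Remaining characters: "i"
Concatenate remaining + first: "i" + "kghom" = "ikghom"

ikghom


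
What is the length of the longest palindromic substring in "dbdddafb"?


Input: "dbdddafb"
Checking substrings for palindromes:
  [0:3] "dbd" (len 3) => palindrome
  [2:5] "ddd" (len 3) => palindrome
  [2:4] "dd" (len 2) => palindrome
  [3:5] "dd" (len 2) => palindrome
Longest palindromic substring: "dbd" with length 3

3


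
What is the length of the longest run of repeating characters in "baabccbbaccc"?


Input: "baabccbbaccc"
Scanning for longest run:
  Position 1 ('a'): new char, reset run to 1
  Position 2 ('a'): continues run of 'a', length=2
  Position 3 ('b'): new char, reset run to 1
  Position 4 ('c'): new char, reset run to 1
  Position 5 ('c'): continues run of 'c', length=2
  Position 6 ('b'): new char, reset run to 1
  Position 7 ('b'): continues run of 'b', length=2
  Position 8 ('a'): new char, reset run to 1
  Position 9 ('c'): new char, reset run to 1
  Position 10 ('c'): continues run of 'c', length=2
  Position 11 ('c'): continues run of 'c', length=3
Longest run: 'c' with length 3

3


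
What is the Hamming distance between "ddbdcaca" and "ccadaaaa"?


Comparing "ddbdcaca" and "ccadaaaa" position by position:
  Position 0: 'd' vs 'c' => differ
  Position 1: 'd' vs 'c' => differ
  Position 2: 'b' vs 'a' => differ
  Position 3: 'd' vs 'd' => same
  Position 4: 'c' vs 'a' => differ
  Position 5: 'a' vs 'a' => same
  Position 6: 'c' vs 'a' => differ
  Position 7: 'a' vs 'a' => same
Total differences (Hamming distance): 5

5


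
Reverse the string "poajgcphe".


Input: poajgcphe
Reading characters right to left:
  Position 8: 'e'
  Position 7: 'h'
  Position 6: 'p'
  Position 5: 'c'
  Position 4: 'g'
  Position 3: 'j'
  Position 2: 'a'
  Position 1: 'o'
  Position 0: 'p'
Reversed: ehpcgjaop

ehpcgjaop


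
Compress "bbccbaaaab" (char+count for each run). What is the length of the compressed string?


Input: bbccbaaaab
Runs:
  'b' x 2 => "b2"
  'c' x 2 => "c2"
  'b' x 1 => "b1"
  'a' x 4 => "a4"
  'b' x 1 => "b1"
Compressed: "b2c2b1a4b1"
Compressed length: 10

10


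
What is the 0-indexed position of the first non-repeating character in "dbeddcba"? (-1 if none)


Input: dbeddcba
Character frequencies:
  'a': 1
  'b': 2
  'c': 1
  'd': 3
  'e': 1
Scanning left to right for freq == 1:
  Position 0 ('d'): freq=3, skip
  Position 1 ('b'): freq=2, skip
  Position 2 ('e'): unique! => answer = 2

2


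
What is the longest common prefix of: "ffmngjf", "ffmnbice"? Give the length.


Words: ffmngjf, ffmnbice
  Position 0: all 'f' => match
  Position 1: all 'f' => match
  Position 2: all 'm' => match
  Position 3: all 'n' => match
  Position 4: ('g', 'b') => mismatch, stop
LCP = "ffmn" (length 4)

4


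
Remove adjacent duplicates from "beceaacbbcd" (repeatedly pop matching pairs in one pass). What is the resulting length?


Input: beceaacbbcd
Stack-based adjacent duplicate removal:
  Read 'b': push. Stack: b
  Read 'e': push. Stack: be
  Read 'c': push. Stack: bec
  Read 'e': push. Stack: bece
  Read 'a': push. Stack: becea
  Read 'a': matches stack top 'a' => pop. Stack: bece
  Read 'c': push. Stack: becec
  Read 'b': push. Stack: bececb
  Read 'b': matches stack top 'b' => pop. Stack: becec
  Read 'c': matches stack top 'c' => pop. Stack: bece
  Read 'd': push. Stack: beced
Final stack: "beced" (length 5)

5


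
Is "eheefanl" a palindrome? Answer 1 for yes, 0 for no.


Input: eheefanl
Reversed: lnafeehe
  Compare pos 0 ('e') with pos 7 ('l'): MISMATCH
  Compare pos 1 ('h') with pos 6 ('n'): MISMATCH
  Compare pos 2 ('e') with pos 5 ('a'): MISMATCH
  Compare pos 3 ('e') with pos 4 ('f'): MISMATCH
Result: not a palindrome

0


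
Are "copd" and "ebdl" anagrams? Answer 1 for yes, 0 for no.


Strings: "copd", "ebdl"
Sorted first:  cdop
Sorted second: bdel
Differ at position 0: 'c' vs 'b' => not anagrams

0


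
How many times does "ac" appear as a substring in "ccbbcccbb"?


Searching for "ac" in "ccbbcccbb"
Scanning each position:
  Position 0: "cc" => no
  Position 1: "cb" => no
  Position 2: "bb" => no
  Position 3: "bc" => no
  Position 4: "cc" => no
  Position 5: "cc" => no
  Position 6: "cb" => no
  Position 7: "bb" => no
Total occurrences: 0

0


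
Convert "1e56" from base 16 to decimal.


Input: "1e56" in base 16
Positional expansion:
  Digit '1' (value 1) x 16^3 = 4096
  Digit 'e' (value 14) x 16^2 = 3584
  Digit '5' (value 5) x 16^1 = 80
  Digit '6' (value 6) x 16^0 = 6
Sum = 7766

7766


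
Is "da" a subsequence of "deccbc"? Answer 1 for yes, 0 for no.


Check if "da" is a subsequence of "deccbc"
Greedy scan:
  Position 0 ('d'): matches sub[0] = 'd'
  Position 1 ('e'): no match needed
  Position 2 ('c'): no match needed
  Position 3 ('c'): no match needed
  Position 4 ('b'): no match needed
  Position 5 ('c'): no match needed
Only matched 1/2 characters => not a subsequence

0


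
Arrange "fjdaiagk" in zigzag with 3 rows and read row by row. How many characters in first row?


Zigzag "fjdaiagk" into 3 rows:
Placing characters:
  'f' => row 0
  'j' => row 1
  'd' => row 2
  'a' => row 1
  'i' => row 0
  'a' => row 1
  'g' => row 2
  'k' => row 1
Rows:
  Row 0: "fi"
  Row 1: "jaak"
  Row 2: "dg"
First row length: 2

2


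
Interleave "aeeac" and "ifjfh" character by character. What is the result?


Interleaving "aeeac" and "ifjfh":
  Position 0: 'a' from first, 'i' from second => "ai"
  Position 1: 'e' from first, 'f' from second => "ef"
  Position 2: 'e' from first, 'j' from second => "ej"
  Position 3: 'a' from first, 'f' from second => "af"
  Position 4: 'c' from first, 'h' from second => "ch"
Result: aiefejafch

aiefejafch


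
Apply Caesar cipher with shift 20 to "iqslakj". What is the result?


Caesar cipher: shift "iqslakj" by 20
  'i' (pos 8) + 20 = pos 2 = 'c'
  'q' (pos 16) + 20 = pos 10 = 'k'
  's' (pos 18) + 20 = pos 12 = 'm'
  'l' (pos 11) + 20 = pos 5 = 'f'
  'a' (pos 0) + 20 = pos 20 = 'u'
  'k' (pos 10) + 20 = pos 4 = 'e'
  'j' (pos 9) + 20 = pos 3 = 'd'
Result: ckmfued

ckmfued


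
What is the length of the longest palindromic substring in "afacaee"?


Input: "afacaee"
Checking substrings for palindromes:
  [0:3] "afa" (len 3) => palindrome
  [2:5] "aca" (len 3) => palindrome
  [5:7] "ee" (len 2) => palindrome
Longest palindromic substring: "afa" with length 3

3


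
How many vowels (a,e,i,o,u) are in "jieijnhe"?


Input: jieijnhe
Checking each character:
  'j' at position 0: consonant
  'i' at position 1: vowel (running total: 1)
  'e' at position 2: vowel (running total: 2)
  'i' at position 3: vowel (running total: 3)
  'j' at position 4: consonant
  'n' at position 5: consonant
  'h' at position 6: consonant
  'e' at position 7: vowel (running total: 4)
Total vowels: 4

4


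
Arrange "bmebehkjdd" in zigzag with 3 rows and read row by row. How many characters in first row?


Zigzag "bmebehkjdd" into 3 rows:
Placing characters:
  'b' => row 0
  'm' => row 1
  'e' => row 2
  'b' => row 1
  'e' => row 0
  'h' => row 1
  'k' => row 2
  'j' => row 1
  'd' => row 0
  'd' => row 1
Rows:
  Row 0: "bed"
  Row 1: "mbhjd"
  Row 2: "ek"
First row length: 3

3


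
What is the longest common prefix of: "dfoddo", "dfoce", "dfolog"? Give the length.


Words: dfoddo, dfoce, dfolog
  Position 0: all 'd' => match
  Position 1: all 'f' => match
  Position 2: all 'o' => match
  Position 3: ('d', 'c', 'l') => mismatch, stop
LCP = "dfo" (length 3)

3


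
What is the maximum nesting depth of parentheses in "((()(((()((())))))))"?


Input: "((()(((()((())))))))"
Tracking depth:
  Position 0 '(': depth becomes 1
  Position 1 '(': depth becomes 2
  Position 2 '(': depth becomes 3
  Position 3 ')': depth becomes 2
  Position 4 '(': depth becomes 3
  Position 5 '(': depth becomes 4
  Position 6 '(': depth becomes 5
  Position 7 '(': depth becomes 6
  Position 8 ')': depth becomes 5
  Position 9 '(': depth becomes 6
  Position 10 '(': depth becomes 7
  Position 11 '(': depth becomes 8
  Position 12 ')': depth becomes 7
  Position 13 ')': depth becomes 6
  Position 14 ')': depth becomes 5
  Position 15 ')': depth becomes 4
  Position 16 ')': depth becomes 3
  Position 17 ')': depth becomes 2
  Position 18 ')': depth becomes 1
  Position 19 ')': depth becomes 0
Maximum depth reached: 8

8


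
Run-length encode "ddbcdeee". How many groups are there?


Input: ddbcdeee
Scanning for consecutive runs:
  Group 1: 'd' x 2 (positions 0-1)
  Group 2: 'b' x 1 (positions 2-2)
  Group 3: 'c' x 1 (positions 3-3)
  Group 4: 'd' x 1 (positions 4-4)
  Group 5: 'e' x 3 (positions 5-7)
Total groups: 5

5


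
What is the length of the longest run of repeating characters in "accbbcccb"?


Input: "accbbcccb"
Scanning for longest run:
  Position 1 ('c'): new char, reset run to 1
  Position 2 ('c'): continues run of 'c', length=2
  Position 3 ('b'): new char, reset run to 1
  Position 4 ('b'): continues run of 'b', length=2
  Position 5 ('c'): new char, reset run to 1
  Position 6 ('c'): continues run of 'c', length=2
  Position 7 ('c'): continues run of 'c', length=3
  Position 8 ('b'): new char, reset run to 1
Longest run: 'c' with length 3

3


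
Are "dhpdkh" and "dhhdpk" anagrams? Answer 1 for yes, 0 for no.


Strings: "dhpdkh", "dhhdpk"
Sorted first:  ddhhkp
Sorted second: ddhhkp
Sorted forms match => anagrams

1


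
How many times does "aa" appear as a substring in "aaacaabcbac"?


Searching for "aa" in "aaacaabcbac"
Scanning each position:
  Position 0: "aa" => MATCH
  Position 1: "aa" => MATCH
  Position 2: "ac" => no
  Position 3: "ca" => no
  Position 4: "aa" => MATCH
  Position 5: "ab" => no
  Position 6: "bc" => no
  Position 7: "cb" => no
  Position 8: "ba" => no
  Position 9: "ac" => no
Total occurrences: 3

3


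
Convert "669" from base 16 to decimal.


Input: "669" in base 16
Positional expansion:
  Digit '6' (value 6) x 16^2 = 1536
  Digit '6' (value 6) x 16^1 = 96
  Digit '9' (value 9) x 16^0 = 9
Sum = 1641

1641


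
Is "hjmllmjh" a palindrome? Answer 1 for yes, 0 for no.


Input: hjmllmjh
Reversed: hjmllmjh
  Compare pos 0 ('h') with pos 7 ('h'): match
  Compare pos 1 ('j') with pos 6 ('j'): match
  Compare pos 2 ('m') with pos 5 ('m'): match
  Compare pos 3 ('l') with pos 4 ('l'): match
Result: palindrome

1


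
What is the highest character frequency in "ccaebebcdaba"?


Input: ccaebebcdaba
Character counts:
  'a': 3
  'b': 3
  'c': 3
  'd': 1
  'e': 2
Maximum frequency: 3

3


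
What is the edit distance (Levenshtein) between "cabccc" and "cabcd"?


Computing edit distance: "cabccc" -> "cabcd"
DP table:
           c    a    b    c    d
      0    1    2    3    4    5
  c   1    0    1    2    3    4
  a   2    1    0    1    2    3
  b   3    2    1    0    1    2
  c   4    3    2    1    0    1
  c   5    4    3    2    1    1
  c   6    5    4    3    2    2
Edit distance = dp[6][5] = 2

2


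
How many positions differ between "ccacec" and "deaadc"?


Comparing "ccacec" and "deaadc" position by position:
  Position 0: 'c' vs 'd' => DIFFER
  Position 1: 'c' vs 'e' => DIFFER
  Position 2: 'a' vs 'a' => same
  Position 3: 'c' vs 'a' => DIFFER
  Position 4: 'e' vs 'd' => DIFFER
  Position 5: 'c' vs 'c' => same
Positions that differ: 4

4


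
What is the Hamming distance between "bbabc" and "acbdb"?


Comparing "bbabc" and "acbdb" position by position:
  Position 0: 'b' vs 'a' => differ
  Position 1: 'b' vs 'c' => differ
  Position 2: 'a' vs 'b' => differ
  Position 3: 'b' vs 'd' => differ
  Position 4: 'c' vs 'b' => differ
Total differences (Hamming distance): 5

5


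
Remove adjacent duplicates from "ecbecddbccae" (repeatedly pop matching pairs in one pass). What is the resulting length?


Input: ecbecddbccae
Stack-based adjacent duplicate removal:
  Read 'e': push. Stack: e
  Read 'c': push. Stack: ec
  Read 'b': push. Stack: ecb
  Read 'e': push. Stack: ecbe
  Read 'c': push. Stack: ecbec
  Read 'd': push. Stack: ecbecd
  Read 'd': matches stack top 'd' => pop. Stack: ecbec
  Read 'b': push. Stack: ecbecb
  Read 'c': push. Stack: ecbecbc
  Read 'c': matches stack top 'c' => pop. Stack: ecbecb
  Read 'a': push. Stack: ecbecba
  Read 'e': push. Stack: ecbecbae
Final stack: "ecbecbae" (length 8)

8


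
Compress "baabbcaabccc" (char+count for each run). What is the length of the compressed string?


Input: baabbcaabccc
Runs:
  'b' x 1 => "b1"
  'a' x 2 => "a2"
  'b' x 2 => "b2"
  'c' x 1 => "c1"
  'a' x 2 => "a2"
  'b' x 1 => "b1"
  'c' x 3 => "c3"
Compressed: "b1a2b2c1a2b1c3"
Compressed length: 14

14


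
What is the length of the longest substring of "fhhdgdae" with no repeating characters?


Input: "fhhdgdae"
Sliding window (track last position of each char):
  Position 0 ('f'): window [0,0] length 1 -- new best
  Position 1 ('h'): window [0,1] length 2 -- new best
  Position 2 ('h'): repeat (last at 1), move window start to 2
  Position 2 ('h'): window [2,2] length 1
  Position 3 ('d'): window [2,3] length 2
  Position 4 ('g'): window [2,4] length 3 -- new best
  Position 5 ('d'): repeat (last at 3), move window start to 4
  Position 5 ('d'): window [4,5] length 2
  Position 6 ('a'): window [4,6] length 3
  Position 7 ('e'): window [4,7] length 4 -- new best
Longest substring with no repeats: "gdae" with length 4

4


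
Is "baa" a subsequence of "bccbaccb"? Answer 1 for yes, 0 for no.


Check if "baa" is a subsequence of "bccbaccb"
Greedy scan:
  Position 0 ('b'): matches sub[0] = 'b'
  Position 1 ('c'): no match needed
  Position 2 ('c'): no match needed
  Position 3 ('b'): no match needed
  Position 4 ('a'): matches sub[1] = 'a'
  Position 5 ('c'): no match needed
  Position 6 ('c'): no match needed
  Position 7 ('b'): no match needed
Only matched 2/3 characters => not a subsequence

0


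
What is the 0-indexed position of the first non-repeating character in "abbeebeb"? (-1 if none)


Input: abbeebeb
Character frequencies:
  'a': 1
  'b': 4
  'e': 3
Scanning left to right for freq == 1:
  Position 0 ('a'): unique! => answer = 0

0


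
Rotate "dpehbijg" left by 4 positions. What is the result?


Input: "dpehbijg", rotate left by 4
First 4 characters: "dpeh"
Remaining characters: "bijg"
Concatenate remaining + first: "bijg" + "dpeh" = "bijgdpeh"

bijgdpeh


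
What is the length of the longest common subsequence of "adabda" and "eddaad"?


LCS of "adabda" and "eddaad"
DP table:
           e    d    d    a    a    d
      0    0    0    0    0    0    0
  a   0    0    0    0    1    1    1
  d   0    0    1    1    1    1    2
  a   0    0    1    1    2    2    2
  b   0    0    1    1    2    2    2
  d   0    0    1    2    2    2    3
  a   0    0    1    2    3    3    3
LCS length = dp[6][6] = 3

3


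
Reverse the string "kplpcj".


Input: kplpcj
Reading characters right to left:
  Position 5: 'j'
  Position 4: 'c'
  Position 3: 'p'
  Position 2: 'l'
  Position 1: 'p'
  Position 0: 'k'
Reversed: jcplpk

jcplpk


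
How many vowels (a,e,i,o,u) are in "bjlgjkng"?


Input: bjlgjkng
Checking each character:
  'b' at position 0: consonant
  'j' at position 1: consonant
  'l' at position 2: consonant
  'g' at position 3: consonant
  'j' at position 4: consonant
  'k' at position 5: consonant
  'n' at position 6: consonant
  'g' at position 7: consonant
Total vowels: 0

0


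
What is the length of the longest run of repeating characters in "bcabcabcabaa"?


Input: "bcabcabcabaa"
Scanning for longest run:
  Position 1 ('c'): new char, reset run to 1
  Position 2 ('a'): new char, reset run to 1
  Position 3 ('b'): new char, reset run to 1
  Position 4 ('c'): new char, reset run to 1
  Position 5 ('a'): new char, reset run to 1
  Position 6 ('b'): new char, reset run to 1
  Position 7 ('c'): new char, reset run to 1
  Position 8 ('a'): new char, reset run to 1
  Position 9 ('b'): new char, reset run to 1
  Position 10 ('a'): new char, reset run to 1
  Position 11 ('a'): continues run of 'a', length=2
Longest run: 'a' with length 2

2


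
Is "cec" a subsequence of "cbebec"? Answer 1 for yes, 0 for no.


Check if "cec" is a subsequence of "cbebec"
Greedy scan:
  Position 0 ('c'): matches sub[0] = 'c'
  Position 1 ('b'): no match needed
  Position 2 ('e'): matches sub[1] = 'e'
  Position 3 ('b'): no match needed
  Position 4 ('e'): no match needed
  Position 5 ('c'): matches sub[2] = 'c'
All 3 characters matched => is a subsequence

1


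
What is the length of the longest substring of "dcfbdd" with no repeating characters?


Input: "dcfbdd"
Sliding window (track last position of each char):
  Position 0 ('d'): window [0,0] length 1 -- new best
  Position 1 ('c'): window [0,1] length 2 -- new best
  Position 2 ('f'): window [0,2] length 3 -- new best
  Position 3 ('b'): window [0,3] length 4 -- new best
  Position 4 ('d'): repeat (last at 0), move window start to 1
  Position 4 ('d'): window [1,4] length 4
  Position 5 ('d'): repeat (last at 4), move window start to 5
  Position 5 ('d'): window [5,5] length 1
Longest substring with no repeats: "dcfb" with length 4

4


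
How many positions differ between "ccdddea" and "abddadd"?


Comparing "ccdddea" and "abddadd" position by position:
  Position 0: 'c' vs 'a' => DIFFER
  Position 1: 'c' vs 'b' => DIFFER
  Position 2: 'd' vs 'd' => same
  Position 3: 'd' vs 'd' => same
  Position 4: 'd' vs 'a' => DIFFER
  Position 5: 'e' vs 'd' => DIFFER
  Position 6: 'a' vs 'd' => DIFFER
Positions that differ: 5

5


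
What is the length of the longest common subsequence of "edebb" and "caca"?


LCS of "edebb" and "caca"
DP table:
           c    a    c    a
      0    0    0    0    0
  e   0    0    0    0    0
  d   0    0    0    0    0
  e   0    0    0    0    0
  b   0    0    0    0    0
  b   0    0    0    0    0
LCS length = dp[5][4] = 0

0


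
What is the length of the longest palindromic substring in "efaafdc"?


Input: "efaafdc"
Checking substrings for palindromes:
  [1:5] "faaf" (len 4) => palindrome
  [2:4] "aa" (len 2) => palindrome
Longest palindromic substring: "faaf" with length 4

4


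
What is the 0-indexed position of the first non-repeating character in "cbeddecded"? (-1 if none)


Input: cbeddecded
Character frequencies:
  'b': 1
  'c': 2
  'd': 4
  'e': 3
Scanning left to right for freq == 1:
  Position 0 ('c'): freq=2, skip
  Position 1 ('b'): unique! => answer = 1

1


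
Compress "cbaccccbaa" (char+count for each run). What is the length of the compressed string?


Input: cbaccccbaa
Runs:
  'c' x 1 => "c1"
  'b' x 1 => "b1"
  'a' x 1 => "a1"
  'c' x 4 => "c4"
  'b' x 1 => "b1"
  'a' x 2 => "a2"
Compressed: "c1b1a1c4b1a2"
Compressed length: 12

12


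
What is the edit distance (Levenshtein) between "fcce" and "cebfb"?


Computing edit distance: "fcce" -> "cebfb"
DP table:
           c    e    b    f    b
      0    1    2    3    4    5
  f   1    1    2    3    3    4
  c   2    1    2    3    4    4
  c   3    2    2    3    4    5
  e   4    3    2    3    4    5
Edit distance = dp[4][5] = 5

5


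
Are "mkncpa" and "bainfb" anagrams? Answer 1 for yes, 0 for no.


Strings: "mkncpa", "bainfb"
Sorted first:  ackmnp
Sorted second: abbfin
Differ at position 1: 'c' vs 'b' => not anagrams

0


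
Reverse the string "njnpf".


Input: njnpf
Reading characters right to left:
  Position 4: 'f'
  Position 3: 'p'
  Position 2: 'n'
  Position 1: 'j'
  Position 0: 'n'
Reversed: fpnjn

fpnjn


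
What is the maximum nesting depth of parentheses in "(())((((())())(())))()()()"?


Input: "(())((((())())(())))()()()"
Tracking depth:
  Position 0 '(': depth becomes 1
  Position 1 '(': depth becomes 2
  Position 2 ')': depth becomes 1
  Position 3 ')': depth becomes 0
  Position 4 '(': depth becomes 1
  Position 5 '(': depth becomes 2
  Position 6 '(': depth becomes 3
  Position 7 '(': depth becomes 4
  Position 8 '(': depth becomes 5
  Position 9 ')': depth becomes 4
  Position 10 ')': depth becomes 3
  Position 11 '(': depth becomes 4
  Position 12 ')': depth becomes 3
  Position 13 ')': depth becomes 2
  Position 14 '(': depth becomes 3
  Position 15 '(': depth becomes 4
  Position 16 ')': depth becomes 3
  Position 17 ')': depth becomes 2
  Position 18 ')': depth becomes 1
  Position 19 ')': depth becomes 0
  Position 20 '(': depth becomes 1
  Position 21 ')': depth becomes 0
  Position 22 '(': depth becomes 1
  Position 23 ')': depth becomes 0
  Position 24 '(': depth becomes 1
  Position 25 ')': depth becomes 0
Maximum depth reached: 5

5
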